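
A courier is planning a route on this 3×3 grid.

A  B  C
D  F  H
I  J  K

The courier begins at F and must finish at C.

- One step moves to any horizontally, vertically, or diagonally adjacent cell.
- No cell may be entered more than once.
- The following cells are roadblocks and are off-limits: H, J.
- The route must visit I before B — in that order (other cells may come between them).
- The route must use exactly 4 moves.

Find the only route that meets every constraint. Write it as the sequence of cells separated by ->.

F -> I -> D -> B -> C

The waypoints must appear in the order I, B, with no cell reused.
Route from F: down-left to I, up to D, up-right to B, right to C — 4 moves in all.
Check: order respected (I at step 1, B at step 3); 4 moves as required.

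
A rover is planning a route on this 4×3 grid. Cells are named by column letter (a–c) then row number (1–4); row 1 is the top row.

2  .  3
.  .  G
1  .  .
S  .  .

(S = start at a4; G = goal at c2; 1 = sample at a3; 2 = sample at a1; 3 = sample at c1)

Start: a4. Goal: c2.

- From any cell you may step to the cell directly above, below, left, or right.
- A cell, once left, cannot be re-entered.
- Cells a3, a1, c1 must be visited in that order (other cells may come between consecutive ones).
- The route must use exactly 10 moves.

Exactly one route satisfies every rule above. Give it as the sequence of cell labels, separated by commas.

The waypoints must appear in the order a3, a1, c1, with no cell reused.
Route from a4: right 2 to c4, up 1 to c3, left 2 to a3, up 2 to a1, right 2 to c1, down 1 to c2 — 10 moves in all.
Check: order respected (1 at step 5, 2 at step 7, 3 at step 9); 10 moves as required.

a4, b4, c4, c3, b3, a3, a2, a1, b1, c1, c2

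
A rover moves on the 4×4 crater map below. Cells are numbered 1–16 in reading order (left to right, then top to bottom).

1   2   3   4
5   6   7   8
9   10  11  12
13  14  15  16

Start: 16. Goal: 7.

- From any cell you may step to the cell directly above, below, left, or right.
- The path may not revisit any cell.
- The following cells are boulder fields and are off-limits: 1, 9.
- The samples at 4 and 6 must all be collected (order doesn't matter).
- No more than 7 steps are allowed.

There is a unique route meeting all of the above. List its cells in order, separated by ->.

The 7-move cap with required stops at 4, 6 leaves no slack for detours.
Route from 16: 3× up (reaching 4), 2× left (reaching 2), down to 6, right to 7 — 7 moves in all.
Check: all required cells visited; 7 ≤ 7 moves.

16 -> 12 -> 8 -> 4 -> 3 -> 2 -> 6 -> 7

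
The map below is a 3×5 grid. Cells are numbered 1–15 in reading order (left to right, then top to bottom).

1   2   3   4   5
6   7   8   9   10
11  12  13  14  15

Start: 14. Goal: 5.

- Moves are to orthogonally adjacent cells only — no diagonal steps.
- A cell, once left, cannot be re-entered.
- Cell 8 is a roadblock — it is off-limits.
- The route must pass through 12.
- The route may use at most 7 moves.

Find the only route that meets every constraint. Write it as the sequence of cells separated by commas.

Any route must reach 12 and still end at 5 within 7 moves, so the order of the required stops is forced.
Route from 14: 2× left (reaching 12), 2× up (reaching 2), 3× right (reaching 5) — 7 moves in all.
Check: all required cells visited; 7 ≤ 7 moves.

14, 13, 12, 7, 2, 3, 4, 5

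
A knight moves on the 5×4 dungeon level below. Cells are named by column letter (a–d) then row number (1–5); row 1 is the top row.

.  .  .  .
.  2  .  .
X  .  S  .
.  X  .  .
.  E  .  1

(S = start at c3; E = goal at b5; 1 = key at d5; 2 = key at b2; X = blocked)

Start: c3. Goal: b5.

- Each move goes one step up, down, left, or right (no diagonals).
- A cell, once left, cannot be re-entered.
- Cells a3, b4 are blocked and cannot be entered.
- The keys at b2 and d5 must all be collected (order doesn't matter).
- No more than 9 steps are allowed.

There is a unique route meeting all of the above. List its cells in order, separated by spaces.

Any route must reach b2 and d5 and still end at b5 within 9 moves, so the order of the required stops is forced.
Route from c3: left 1 to b3, up 1 to b2, right 2 to d2, down 3 to d5, left 2 to b5 — 9 moves in all.
Check: all required cells visited; 9 ≤ 9 moves.

c3 b3 b2 c2 d2 d3 d4 d5 c5 b5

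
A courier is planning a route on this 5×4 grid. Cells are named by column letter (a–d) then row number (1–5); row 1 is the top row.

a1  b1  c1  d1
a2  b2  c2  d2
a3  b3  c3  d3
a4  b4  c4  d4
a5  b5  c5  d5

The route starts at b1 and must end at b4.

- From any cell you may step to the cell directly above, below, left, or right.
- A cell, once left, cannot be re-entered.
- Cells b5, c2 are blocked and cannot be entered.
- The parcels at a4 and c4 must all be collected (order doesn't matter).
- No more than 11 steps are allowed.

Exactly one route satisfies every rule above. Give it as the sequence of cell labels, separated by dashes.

b1 - c1 - d1 - d2 - d3 - d4 - c4 - c3 - b3 - a3 - a4 - b4

Any route must reach a4 and c4 and still end at b4 within 11 moves, so the order of the required stops is forced.
Route from b1: 2× right (reaching d1), 3× down (reaching d4), left to c4, up to c3, 2× left (reaching a3), down to a4, right to b4 — 11 moves in all.
Check: all required cells visited; 11 ≤ 11 moves.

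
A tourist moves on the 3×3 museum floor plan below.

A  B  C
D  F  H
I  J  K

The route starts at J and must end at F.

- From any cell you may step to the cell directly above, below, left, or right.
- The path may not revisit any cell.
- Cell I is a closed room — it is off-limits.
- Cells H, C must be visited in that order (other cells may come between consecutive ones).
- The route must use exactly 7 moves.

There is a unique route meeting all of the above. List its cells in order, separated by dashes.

The waypoints must appear in the order H, C, with no cell reused.
Route from J: right to K, 2× up (reaching C), 2× left (reaching A), down to D, right to F — 7 moves in all.
Check: order respected (H at step 2, C at step 3); 7 moves as required.

J - K - H - C - B - A - D - F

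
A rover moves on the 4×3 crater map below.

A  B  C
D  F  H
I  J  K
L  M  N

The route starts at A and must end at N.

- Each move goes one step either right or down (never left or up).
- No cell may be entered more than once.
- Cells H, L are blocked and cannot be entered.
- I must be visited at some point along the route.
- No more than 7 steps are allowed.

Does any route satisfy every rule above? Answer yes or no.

One route that works: A → D → I → J → M → N.

yes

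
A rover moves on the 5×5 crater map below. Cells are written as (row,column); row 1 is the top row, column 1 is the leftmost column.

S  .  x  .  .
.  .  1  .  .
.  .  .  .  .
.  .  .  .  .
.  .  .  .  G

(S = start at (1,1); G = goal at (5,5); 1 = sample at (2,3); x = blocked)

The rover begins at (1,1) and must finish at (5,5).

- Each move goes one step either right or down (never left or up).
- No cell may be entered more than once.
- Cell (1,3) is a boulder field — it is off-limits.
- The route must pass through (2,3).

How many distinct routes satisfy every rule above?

A right/down-only route from (1,1) to (5,5) makes exactly 4 down-moves and 4 right-moves in some order.
With no other constraints that would be C(8,4) = 70 routes.
Split at (2,3) and multiply the segment counts (each segment already excludes blocked cells): (1,1)→(2,3): 2; (2,3)→(5,5): 10; product = 20.
That gives 20 routes.

20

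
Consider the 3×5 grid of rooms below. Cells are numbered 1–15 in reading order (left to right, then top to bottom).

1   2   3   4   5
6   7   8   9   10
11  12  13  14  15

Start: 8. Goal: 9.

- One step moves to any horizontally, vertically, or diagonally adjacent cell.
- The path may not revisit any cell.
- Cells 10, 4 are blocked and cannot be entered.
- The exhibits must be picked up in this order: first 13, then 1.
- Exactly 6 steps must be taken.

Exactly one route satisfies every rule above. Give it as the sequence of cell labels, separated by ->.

The waypoints must appear in the order 13, 1, with no cell reused.
Route from 8: down to 13, 2× up-left (reaching 1), 2× right (reaching 3), down-right to 9 — 6 moves in all.
Check: order respected (13 at step 1, 1 at step 3); 6 moves as required.

8 -> 13 -> 7 -> 1 -> 2 -> 3 -> 9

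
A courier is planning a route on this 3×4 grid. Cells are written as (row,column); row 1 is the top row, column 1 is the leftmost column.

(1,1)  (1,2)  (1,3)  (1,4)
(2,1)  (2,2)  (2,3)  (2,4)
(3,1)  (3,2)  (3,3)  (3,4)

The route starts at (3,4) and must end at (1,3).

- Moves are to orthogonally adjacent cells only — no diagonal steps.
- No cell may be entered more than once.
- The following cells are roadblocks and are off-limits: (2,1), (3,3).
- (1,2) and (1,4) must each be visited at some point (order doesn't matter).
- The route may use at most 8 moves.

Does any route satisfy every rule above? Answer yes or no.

Exhausting the options from (3,4), every branch either dead-ends against blocked cells, would have to re-enter a cell already used, runs past the 8-move limit, or reaches the goal with a constraint still unmet.

no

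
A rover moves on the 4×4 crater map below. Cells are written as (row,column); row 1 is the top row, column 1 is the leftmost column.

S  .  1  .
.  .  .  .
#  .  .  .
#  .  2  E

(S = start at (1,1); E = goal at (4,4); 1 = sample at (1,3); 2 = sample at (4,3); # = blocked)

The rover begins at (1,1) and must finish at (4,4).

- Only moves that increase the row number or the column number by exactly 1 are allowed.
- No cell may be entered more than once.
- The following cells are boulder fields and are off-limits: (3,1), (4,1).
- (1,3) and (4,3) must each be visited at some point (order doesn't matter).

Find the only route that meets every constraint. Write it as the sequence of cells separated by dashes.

Moves only go right or down, so the column and row indices never decrease.
Route from (1,1): right 2 to (1,3), down 3 to (4,3), right 1 to (4,4) — 6 moves in all.
Check: all required cells visited.

(1,1) - (1,2) - (1,3) - (2,3) - (3,3) - (4,3) - (4,4)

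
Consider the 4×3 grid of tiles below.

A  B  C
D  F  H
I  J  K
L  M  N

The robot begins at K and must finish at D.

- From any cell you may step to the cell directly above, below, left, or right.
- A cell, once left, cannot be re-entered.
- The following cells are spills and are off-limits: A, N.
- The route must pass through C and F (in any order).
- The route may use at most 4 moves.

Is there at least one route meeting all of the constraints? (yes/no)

Even ignoring the no-revisit rule, getting from K to D, taking the cheapest ordering K → C → F → D needs at least 2 + 2 + 1 = 5 moves (Manhattan distance per leg), which exceeds the 4-move limit.

no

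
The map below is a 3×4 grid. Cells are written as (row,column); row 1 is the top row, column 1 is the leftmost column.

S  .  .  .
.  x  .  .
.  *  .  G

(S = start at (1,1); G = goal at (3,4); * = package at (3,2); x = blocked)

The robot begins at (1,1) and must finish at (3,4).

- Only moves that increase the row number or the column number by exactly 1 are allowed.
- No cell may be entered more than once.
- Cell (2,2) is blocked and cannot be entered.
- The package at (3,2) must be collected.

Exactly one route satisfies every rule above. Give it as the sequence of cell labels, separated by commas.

Moves only go right or down, so the column and row indices never decrease.
Route from (1,1): 2× down (reaching (3,1)), 3× right (reaching (3,4)) — 5 moves in all.
Check: all required cells visited.

(1,1), (2,1), (3,1), (3,2), (3,3), (3,4)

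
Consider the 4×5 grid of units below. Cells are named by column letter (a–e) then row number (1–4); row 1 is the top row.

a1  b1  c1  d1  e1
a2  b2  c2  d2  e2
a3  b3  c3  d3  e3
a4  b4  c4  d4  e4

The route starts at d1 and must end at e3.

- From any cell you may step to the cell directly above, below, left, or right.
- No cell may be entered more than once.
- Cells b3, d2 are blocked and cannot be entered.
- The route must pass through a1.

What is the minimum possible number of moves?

9

Any route passes through a1 somewhere between d1 and e3. Summing Manhattan distances along the two legs (d1 → a1 → e3) gives a lower bound of 3 + 6 = 9 moves.
A route of 9 moves achieves this: d1 → c1 → b1 → a1 → a2 → b2 → c2 → c3 → d3 → e3.
Since 9 matches the lower bound, it is optimal.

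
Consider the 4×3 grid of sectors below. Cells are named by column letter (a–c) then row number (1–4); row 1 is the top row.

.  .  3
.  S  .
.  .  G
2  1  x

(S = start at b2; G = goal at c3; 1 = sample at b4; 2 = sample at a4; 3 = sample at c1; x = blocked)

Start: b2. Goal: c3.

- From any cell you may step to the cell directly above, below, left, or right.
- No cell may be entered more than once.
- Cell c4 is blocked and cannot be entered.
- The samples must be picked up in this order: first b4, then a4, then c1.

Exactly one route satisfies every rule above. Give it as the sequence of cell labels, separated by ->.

The waypoints must appear in the order b4, a4, c1, with no cell reused.
Route from b2: 2× down (reaching b4), left to a4, 3× up (reaching a1), 2× right (reaching c1), 2× down (reaching c3) — 10 moves in all.
Check: order respected (1 at step 2, 2 at step 3, 3 at step 8).

b2 -> b3 -> b4 -> a4 -> a3 -> a2 -> a1 -> b1 -> c1 -> c2 -> c3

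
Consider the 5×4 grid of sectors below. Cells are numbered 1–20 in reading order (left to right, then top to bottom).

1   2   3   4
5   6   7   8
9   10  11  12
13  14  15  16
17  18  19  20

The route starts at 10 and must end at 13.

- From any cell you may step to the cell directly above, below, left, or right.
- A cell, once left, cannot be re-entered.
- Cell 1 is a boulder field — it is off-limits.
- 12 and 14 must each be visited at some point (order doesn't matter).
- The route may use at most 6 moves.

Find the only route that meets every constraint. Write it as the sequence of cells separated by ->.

The 6-move cap with required stops at 12, 14 leaves no slack for detours.
Route from 10: 2× right (reaching 12), down to 16, 3× left (reaching 13) — 6 moves in all.
Check: all required cells visited; 6 ≤ 6 moves.

10 -> 11 -> 12 -> 16 -> 15 -> 14 -> 13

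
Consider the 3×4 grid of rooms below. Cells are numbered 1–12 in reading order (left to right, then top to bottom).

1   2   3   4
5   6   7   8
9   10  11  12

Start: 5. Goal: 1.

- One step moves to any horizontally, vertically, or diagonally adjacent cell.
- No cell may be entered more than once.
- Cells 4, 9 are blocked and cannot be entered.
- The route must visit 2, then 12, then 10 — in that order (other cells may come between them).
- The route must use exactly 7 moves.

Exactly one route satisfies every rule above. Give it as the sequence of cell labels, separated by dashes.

5 - 2 - 7 - 12 - 11 - 10 - 6 - 1

The waypoints must appear in the order 2, 12, 10, with no cell reused.
Route from 5: up-right 1 to 2, down-right 2 to 12, left 2 to 10, up 1 to 6, up-left 1 to 1 — 7 moves in all.
Check: order respected (2 at step 1, 12 at step 3, 10 at step 5); 7 moves as required.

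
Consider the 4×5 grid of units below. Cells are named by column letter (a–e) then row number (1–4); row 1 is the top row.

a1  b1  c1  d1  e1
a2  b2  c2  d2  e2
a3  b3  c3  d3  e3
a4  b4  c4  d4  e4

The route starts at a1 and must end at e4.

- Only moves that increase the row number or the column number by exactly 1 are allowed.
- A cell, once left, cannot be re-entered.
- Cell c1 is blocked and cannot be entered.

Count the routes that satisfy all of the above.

A right/down-only route from a1 to e4 makes exactly 3 down-moves and 4 right-moves in some order.
With no other constraints that would be C(7,3) = 35 routes.
Subtract routes through each blocked cell (inclusion–exclusion for overlaps): − through c1: 10 → 25.
That gives 25 routes.

25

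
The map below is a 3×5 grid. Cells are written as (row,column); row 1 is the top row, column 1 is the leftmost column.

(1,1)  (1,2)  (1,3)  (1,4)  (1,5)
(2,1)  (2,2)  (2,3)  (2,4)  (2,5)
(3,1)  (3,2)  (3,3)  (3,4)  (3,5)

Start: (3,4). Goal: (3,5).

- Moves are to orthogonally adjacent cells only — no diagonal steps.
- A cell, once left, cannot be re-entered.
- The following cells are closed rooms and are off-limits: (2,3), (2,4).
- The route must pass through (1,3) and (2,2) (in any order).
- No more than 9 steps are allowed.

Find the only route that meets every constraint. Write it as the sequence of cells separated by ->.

The budget equals the shortest possible length, so every move has to be on a shortest route through the required cells.
Route from (3,4): left 2 to (3,2), up 2 to (1,2), right 3 to (1,5), down 2 to (3,5) — 9 moves in all.
Check: all required cells visited; 9 ≤ 9 moves.

(3,4) -> (3,3) -> (3,2) -> (2,2) -> (1,2) -> (1,3) -> (1,4) -> (1,5) -> (2,5) -> (3,5)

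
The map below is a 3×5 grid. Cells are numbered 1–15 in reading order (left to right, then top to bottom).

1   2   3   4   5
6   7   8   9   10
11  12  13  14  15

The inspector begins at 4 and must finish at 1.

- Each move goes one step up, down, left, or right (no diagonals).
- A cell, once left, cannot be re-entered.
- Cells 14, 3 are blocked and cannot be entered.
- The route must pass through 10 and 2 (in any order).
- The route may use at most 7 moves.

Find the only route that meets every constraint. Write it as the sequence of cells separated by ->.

4 -> 5 -> 10 -> 9 -> 8 -> 7 -> 2 -> 1

The 7-move cap with required stops at 10, 2 leaves no slack for detours.
Route from 4: right 1 to 5, down 1 to 10, left 3 to 7, up 1 to 2, left 1 to 1 — 7 moves in all.
Check: all required cells visited; 7 ≤ 7 moves.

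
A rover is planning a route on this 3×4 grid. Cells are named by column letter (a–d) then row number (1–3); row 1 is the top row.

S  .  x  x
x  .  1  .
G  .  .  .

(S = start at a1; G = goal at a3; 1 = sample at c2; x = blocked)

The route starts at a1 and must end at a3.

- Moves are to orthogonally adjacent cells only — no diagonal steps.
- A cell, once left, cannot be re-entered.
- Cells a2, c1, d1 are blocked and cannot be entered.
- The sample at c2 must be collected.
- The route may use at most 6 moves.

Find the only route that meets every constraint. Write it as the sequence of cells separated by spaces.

The budget equals the shortest possible length, so every move has to be on a shortest route through the required cells.
Route from a1: right to b1, down to b2, right to c2, down to c3, 2× left (reaching a3) — 6 moves in all.
Check: all required cells visited; 6 ≤ 6 moves.

a1 b1 b2 c2 c3 b3 a3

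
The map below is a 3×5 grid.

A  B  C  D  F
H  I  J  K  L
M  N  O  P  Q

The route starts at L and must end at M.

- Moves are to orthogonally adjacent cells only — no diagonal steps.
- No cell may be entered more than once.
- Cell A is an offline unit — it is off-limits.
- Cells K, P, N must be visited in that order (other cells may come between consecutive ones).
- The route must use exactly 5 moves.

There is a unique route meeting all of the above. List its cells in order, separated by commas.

L, K, P, O, N, M

The waypoints must appear in the order K, P, N, with no cell reused.
Route from L: left to K, down to P, 3× left (reaching M) — 5 moves in all.
Check: order respected (K at step 1, P at step 2, N at step 4); 5 moves as required.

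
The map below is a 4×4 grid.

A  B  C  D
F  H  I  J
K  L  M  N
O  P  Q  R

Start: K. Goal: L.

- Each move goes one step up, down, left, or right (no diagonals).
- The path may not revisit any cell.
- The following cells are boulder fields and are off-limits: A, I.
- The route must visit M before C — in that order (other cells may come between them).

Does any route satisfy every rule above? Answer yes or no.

One route that works: K → O → P → Q → M → N → J → D → C → B → H → L.

yes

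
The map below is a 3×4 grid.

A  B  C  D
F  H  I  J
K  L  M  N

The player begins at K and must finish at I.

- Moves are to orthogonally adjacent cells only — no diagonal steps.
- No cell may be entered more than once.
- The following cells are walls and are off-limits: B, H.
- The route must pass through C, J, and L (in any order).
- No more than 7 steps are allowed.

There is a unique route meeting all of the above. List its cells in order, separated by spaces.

K L M N J D C I

The budget equals the shortest possible length, so every move has to be on a shortest route through the required cells.
Route from K: 3× right (reaching N), 2× up (reaching D), left to C, down to I — 7 moves in all.
Check: all required cells visited; 7 ≤ 7 moves.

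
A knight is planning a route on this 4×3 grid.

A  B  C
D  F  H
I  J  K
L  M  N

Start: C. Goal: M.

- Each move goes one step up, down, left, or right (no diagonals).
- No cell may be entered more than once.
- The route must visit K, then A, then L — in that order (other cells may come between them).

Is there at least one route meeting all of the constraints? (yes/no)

yes

One route that works: C → H → K → J → F → B → A → D → I → L → M.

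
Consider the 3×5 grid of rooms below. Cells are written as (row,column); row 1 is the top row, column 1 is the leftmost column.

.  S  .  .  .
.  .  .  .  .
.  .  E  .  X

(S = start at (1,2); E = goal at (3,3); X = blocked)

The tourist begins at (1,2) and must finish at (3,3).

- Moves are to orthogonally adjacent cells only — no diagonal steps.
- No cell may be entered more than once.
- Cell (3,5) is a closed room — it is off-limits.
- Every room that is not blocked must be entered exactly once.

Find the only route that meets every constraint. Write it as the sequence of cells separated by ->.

Need to visit all 14 open cells exactly once, starting at (1,2) and ending at (3,3).
Route from (1,2): left 1 to (1,1), down 2 to (3,1), right 1 to (3,2), up 1 to (2,2), right 1 to (2,3), up 1 to (1,3), right 2 to (1,5), down 1 to (2,5), left 1 to (2,4), down 1 to (3,4), left 1 to (3,3) — 13 moves in all.
Check: all 14 open cells covered.

(1,2) -> (1,1) -> (2,1) -> (3,1) -> (3,2) -> (2,2) -> (2,3) -> (1,3) -> (1,4) -> (1,5) -> (2,5) -> (2,4) -> (3,4) -> (3,3)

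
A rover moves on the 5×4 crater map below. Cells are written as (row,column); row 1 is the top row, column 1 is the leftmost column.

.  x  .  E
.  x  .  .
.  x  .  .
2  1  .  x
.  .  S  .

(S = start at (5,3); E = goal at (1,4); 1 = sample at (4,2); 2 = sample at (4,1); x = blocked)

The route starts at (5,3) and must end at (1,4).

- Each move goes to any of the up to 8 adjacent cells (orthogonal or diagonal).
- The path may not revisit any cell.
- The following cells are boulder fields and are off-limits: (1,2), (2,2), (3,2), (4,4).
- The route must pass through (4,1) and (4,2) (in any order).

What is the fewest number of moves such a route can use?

Any route passes through (4,1) and (4,2) in some order between (5,3) and (1,4). Summing Chebyshev distances along each leg and taking the cheapest ordering ((5,3) → (4,2) → (4,1) → (1,4)) gives a lower bound of 1 + 1 + 3 = 5 moves.
That bound ignores the blocked cells. Measuring each leg by the fewest moves that actually steer around them ((5,3)→(4,2): 1; (4,2)→(4,1): 1; (4,1)→(1,4): 4) raises the lower bound to 6.
A route of 6 moves exists: (5,3) → (5,2) → (4,1) → (4,2) → (3,3) → (2,3) → (1,4).
Since 6 matches that lower bound, it is optimal.

6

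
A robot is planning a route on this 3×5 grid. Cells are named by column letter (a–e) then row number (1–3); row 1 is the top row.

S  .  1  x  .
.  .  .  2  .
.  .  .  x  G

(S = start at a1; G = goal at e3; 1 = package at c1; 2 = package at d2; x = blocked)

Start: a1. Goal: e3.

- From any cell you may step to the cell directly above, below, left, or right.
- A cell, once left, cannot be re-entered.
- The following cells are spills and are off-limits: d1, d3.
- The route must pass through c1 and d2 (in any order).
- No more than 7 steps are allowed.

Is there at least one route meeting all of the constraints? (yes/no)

yes

One route that works: a1 → b1 → c1 → c2 → d2 → e2 → e3.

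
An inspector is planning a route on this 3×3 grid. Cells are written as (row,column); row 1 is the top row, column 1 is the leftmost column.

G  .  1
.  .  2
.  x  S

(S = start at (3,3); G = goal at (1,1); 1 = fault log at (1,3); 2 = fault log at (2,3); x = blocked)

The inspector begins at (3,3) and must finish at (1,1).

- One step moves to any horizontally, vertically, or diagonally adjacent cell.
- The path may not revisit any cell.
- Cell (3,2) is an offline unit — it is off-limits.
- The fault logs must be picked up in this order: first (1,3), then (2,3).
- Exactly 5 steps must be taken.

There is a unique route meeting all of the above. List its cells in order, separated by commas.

The waypoints must appear in the order (1,3), (2,3), with no cell reused.
Route from (3,3): up-left to (2,2), up-right to (1,3), down to (2,3), up-left to (1,2), left to (1,1) — 5 moves in all.
Check: order respected (1 at step 2, 2 at step 3); 5 moves as required.

(3,3), (2,2), (1,3), (2,3), (1,2), (1,1)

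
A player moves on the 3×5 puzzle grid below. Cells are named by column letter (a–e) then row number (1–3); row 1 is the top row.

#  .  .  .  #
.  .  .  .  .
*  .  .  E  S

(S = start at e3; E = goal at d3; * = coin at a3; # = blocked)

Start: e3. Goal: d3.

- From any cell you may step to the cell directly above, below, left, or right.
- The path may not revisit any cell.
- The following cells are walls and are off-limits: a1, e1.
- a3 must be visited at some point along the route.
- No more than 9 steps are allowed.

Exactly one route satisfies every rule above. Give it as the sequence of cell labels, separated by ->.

The budget equals the shortest possible length, so every move has to be on a shortest route through the required cells.
Route from e3: up to e2, 4× left (reaching a2), down to a3, 3× right (reaching d3) — 9 moves in all.
Check: all required cells visited; 9 ≤ 9 moves.

e3 -> e2 -> d2 -> c2 -> b2 -> a2 -> a3 -> b3 -> c3 -> d3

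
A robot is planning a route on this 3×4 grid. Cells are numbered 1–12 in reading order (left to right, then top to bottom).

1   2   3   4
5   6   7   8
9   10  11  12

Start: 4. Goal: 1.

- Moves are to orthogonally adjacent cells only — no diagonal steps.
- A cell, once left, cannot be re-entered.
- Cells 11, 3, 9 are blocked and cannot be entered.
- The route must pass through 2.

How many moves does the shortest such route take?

5

Any route passes through 2 somewhere between 4 and 1. Summing Manhattan distances along the two legs (4 → 2 → 1) gives a lower bound of 2 + 1 = 3 moves.
That bound ignores the blocked cells. Measuring each leg by the fewest moves that actually steer around them (4→2: 4; 2→1: 1) raises the lower bound to 5.
A route of 5 moves exists: 4 → 8 → 7 → 6 → 2 → 1.
Since 5 matches that lower bound, it is optimal.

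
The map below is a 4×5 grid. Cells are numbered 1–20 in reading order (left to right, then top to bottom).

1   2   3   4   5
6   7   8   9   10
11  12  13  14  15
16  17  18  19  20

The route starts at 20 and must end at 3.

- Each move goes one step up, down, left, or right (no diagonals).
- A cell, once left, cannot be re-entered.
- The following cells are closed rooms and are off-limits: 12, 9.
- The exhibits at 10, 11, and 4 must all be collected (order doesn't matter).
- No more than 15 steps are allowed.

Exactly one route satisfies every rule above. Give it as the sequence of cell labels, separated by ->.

20 -> 19 -> 18 -> 17 -> 16 -> 11 -> 6 -> 7 -> 8 -> 13 -> 14 -> 15 -> 10 -> 5 -> 4 -> 3

Any route must reach 10, 11, and 4 and still end at 3 within 15 moves, so the order of the required stops is forced.
Route from 20: left 4 to 16, up 2 to 6, right 2 to 8, down 1 to 13, right 2 to 15, up 2 to 5, left 2 to 3 — 15 moves in all.
Check: all required cells visited; 15 ≤ 15 moves.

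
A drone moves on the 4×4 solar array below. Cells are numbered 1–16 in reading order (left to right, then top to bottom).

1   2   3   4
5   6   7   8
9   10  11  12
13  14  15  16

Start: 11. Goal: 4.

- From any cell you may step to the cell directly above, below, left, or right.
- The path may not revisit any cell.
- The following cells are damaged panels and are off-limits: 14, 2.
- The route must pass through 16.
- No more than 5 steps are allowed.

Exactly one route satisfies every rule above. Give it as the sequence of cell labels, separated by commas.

The budget equals the shortest possible length, so every move has to be on a shortest route through the required cells.
Route from 11: down to 15, right to 16, 3× up (reaching 4) — 5 moves in all.
Check: all required cells visited; 5 ≤ 5 moves.

11, 15, 16, 12, 8, 4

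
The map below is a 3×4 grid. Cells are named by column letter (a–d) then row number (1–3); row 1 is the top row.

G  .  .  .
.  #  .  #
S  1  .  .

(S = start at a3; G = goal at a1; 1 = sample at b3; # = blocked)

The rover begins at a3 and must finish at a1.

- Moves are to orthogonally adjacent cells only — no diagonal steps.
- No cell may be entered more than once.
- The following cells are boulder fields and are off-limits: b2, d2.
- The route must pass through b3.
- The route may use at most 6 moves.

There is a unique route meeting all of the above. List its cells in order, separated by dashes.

Any route must reach b3 and still end at a1 within 6 moves, so the order of the required stops is forced.
Route from a3: right 2 to c3, up 2 to c1, left 2 to a1 — 6 moves in all.
Check: all required cells visited; 6 ≤ 6 moves.

a3 - b3 - c3 - c2 - c1 - b1 - a1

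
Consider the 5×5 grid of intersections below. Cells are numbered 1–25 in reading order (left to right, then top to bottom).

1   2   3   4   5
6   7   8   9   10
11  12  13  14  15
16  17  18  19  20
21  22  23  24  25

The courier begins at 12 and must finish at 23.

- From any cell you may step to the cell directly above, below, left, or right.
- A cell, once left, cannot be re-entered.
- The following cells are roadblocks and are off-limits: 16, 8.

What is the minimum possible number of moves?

3

The Manhattan distance from 12 to 23 is |3−5| + |2−3| = 3, so at least 3 moves are needed.
A route of 3 moves achieves this: 12 → 17 → 22 → 23.
Since 3 matches the lower bound, it is optimal.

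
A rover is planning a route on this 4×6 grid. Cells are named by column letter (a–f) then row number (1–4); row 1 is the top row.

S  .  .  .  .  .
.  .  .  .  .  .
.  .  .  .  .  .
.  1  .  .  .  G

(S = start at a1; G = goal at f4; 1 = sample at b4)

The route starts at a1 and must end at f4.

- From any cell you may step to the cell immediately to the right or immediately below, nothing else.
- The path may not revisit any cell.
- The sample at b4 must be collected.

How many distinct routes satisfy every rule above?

A right/down-only route from a1 to f4 makes exactly 3 down-moves and 5 right-moves in some order.
With no other constraints that would be C(8,3) = 56 routes.
Split at b4 and multiply the segment counts: a1→b4: 4; b4→f4: 1; product = 4.
That gives 4 routes.

4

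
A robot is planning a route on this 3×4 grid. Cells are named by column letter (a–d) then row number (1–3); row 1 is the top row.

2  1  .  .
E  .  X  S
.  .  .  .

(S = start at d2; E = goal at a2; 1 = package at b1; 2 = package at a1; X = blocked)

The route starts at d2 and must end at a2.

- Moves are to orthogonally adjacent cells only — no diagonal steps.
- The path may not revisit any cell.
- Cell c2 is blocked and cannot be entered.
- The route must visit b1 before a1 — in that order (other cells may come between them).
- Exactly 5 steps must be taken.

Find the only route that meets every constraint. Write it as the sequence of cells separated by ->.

The waypoints must appear in the order b1, a1, with no cell reused.
Route from d2: up 1 to d1, left 3 to a1, down 1 to a2 — 5 moves in all.
Check: order respected (1 at step 3, 2 at step 4); 5 moves as required.

d2 -> d1 -> c1 -> b1 -> a1 -> a2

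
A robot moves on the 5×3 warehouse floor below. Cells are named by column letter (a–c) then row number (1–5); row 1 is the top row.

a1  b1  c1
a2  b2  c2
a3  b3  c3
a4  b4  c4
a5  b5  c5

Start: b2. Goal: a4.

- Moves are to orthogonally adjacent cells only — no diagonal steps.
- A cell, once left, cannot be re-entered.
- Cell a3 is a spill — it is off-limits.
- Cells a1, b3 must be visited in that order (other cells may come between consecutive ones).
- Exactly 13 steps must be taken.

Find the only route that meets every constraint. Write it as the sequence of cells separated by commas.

The waypoints must appear in the order a1, b3, with no cell reused.
Route from b2: left to a2, up to a1, 2× right (reaching c1), 2× down (reaching c3), left to b3, down to b4, right to c4, down to c5, 2× left (reaching a5), up to a4 — 13 moves in all.
Check: order respected (a1 at step 2, b3 at step 7); 13 moves as required.

b2, a2, a1, b1, c1, c2, c3, b3, b4, c4, c5, b5, a5, a4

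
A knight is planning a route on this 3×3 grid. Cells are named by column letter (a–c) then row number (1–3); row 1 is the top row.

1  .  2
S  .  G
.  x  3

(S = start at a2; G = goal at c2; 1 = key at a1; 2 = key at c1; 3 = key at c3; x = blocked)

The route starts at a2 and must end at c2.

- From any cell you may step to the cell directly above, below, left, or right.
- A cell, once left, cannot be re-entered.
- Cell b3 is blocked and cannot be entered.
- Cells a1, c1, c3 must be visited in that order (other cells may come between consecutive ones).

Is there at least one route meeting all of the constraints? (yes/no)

c3 must be visited but has only one open neighbour (c2), and it is neither the start nor the goal — the route would have to enter and leave through c2, re-entering it.

no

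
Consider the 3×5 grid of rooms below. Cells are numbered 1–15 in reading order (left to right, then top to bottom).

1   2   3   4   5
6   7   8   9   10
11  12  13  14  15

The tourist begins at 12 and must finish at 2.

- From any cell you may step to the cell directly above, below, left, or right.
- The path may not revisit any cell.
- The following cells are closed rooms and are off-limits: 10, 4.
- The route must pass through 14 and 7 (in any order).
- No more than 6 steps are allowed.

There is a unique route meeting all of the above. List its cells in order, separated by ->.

Any route must reach 14 and 7 and still end at 2 within 6 moves, so the order of the required stops is forced.
Route from 12: 2× right (reaching 14), up to 9, 2× left (reaching 7), up to 2 — 6 moves in all.
Check: all required cells visited; 6 ≤ 6 moves.

12 -> 13 -> 14 -> 9 -> 8 -> 7 -> 2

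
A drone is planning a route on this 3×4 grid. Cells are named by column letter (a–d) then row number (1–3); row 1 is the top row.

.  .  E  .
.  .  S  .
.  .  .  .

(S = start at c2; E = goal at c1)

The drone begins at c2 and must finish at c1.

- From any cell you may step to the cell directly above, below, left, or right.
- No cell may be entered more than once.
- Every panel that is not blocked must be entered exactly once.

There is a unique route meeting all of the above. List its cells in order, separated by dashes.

Need to visit all 12 open cells exactly once, starting at c2 and ending at c1.
Cell d3 has only two open neighbours (d2 and c3), so the path must pass straight through it: one of those is the cell it's entered from and the other is where it exits.
Route from c2: left 1 to b2, up 1 to b1, left 1 to a1, down 2 to a3, right 3 to d3, up 2 to d1, left 1 to c1 — 11 moves in all.
Check: all 12 open cells covered.

c2 - b2 - b1 - a1 - a2 - a3 - b3 - c3 - d3 - d2 - d1 - c1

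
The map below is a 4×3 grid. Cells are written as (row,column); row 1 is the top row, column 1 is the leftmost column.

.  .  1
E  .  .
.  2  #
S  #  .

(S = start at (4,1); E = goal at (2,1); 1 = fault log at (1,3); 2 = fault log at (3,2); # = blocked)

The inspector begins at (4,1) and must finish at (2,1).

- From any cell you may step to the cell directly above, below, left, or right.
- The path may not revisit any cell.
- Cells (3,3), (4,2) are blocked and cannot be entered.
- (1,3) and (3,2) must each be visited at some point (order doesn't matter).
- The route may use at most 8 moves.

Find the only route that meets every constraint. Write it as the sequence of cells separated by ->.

(4,1) -> (3,1) -> (3,2) -> (2,2) -> (2,3) -> (1,3) -> (1,2) -> (1,1) -> (2,1)

Any route must reach (1,3) and (3,2) and still end at (2,1) within 8 moves, so the order of the required stops is forced.
Route from (4,1): up 1 to (3,1), right 1 to (3,2), up 1 to (2,2), right 1 to (2,3), up 1 to (1,3), left 2 to (1,1), down 1 to (2,1) — 8 moves in all.
Check: all required cells visited; 8 ≤ 8 moves.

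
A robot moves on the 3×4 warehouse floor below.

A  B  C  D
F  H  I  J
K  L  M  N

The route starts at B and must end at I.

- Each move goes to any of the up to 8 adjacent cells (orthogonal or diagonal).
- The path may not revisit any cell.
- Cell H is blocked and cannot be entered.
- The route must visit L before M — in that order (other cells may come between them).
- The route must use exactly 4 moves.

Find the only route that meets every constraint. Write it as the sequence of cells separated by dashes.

B - F - L - M - I

The waypoints must appear in the order L, M, with no cell reused.
Route from B: down-left to F, down-right to L, right to M, up to I — 4 moves in all.
Check: order respected (L at step 2, M at step 3); 4 moves as required.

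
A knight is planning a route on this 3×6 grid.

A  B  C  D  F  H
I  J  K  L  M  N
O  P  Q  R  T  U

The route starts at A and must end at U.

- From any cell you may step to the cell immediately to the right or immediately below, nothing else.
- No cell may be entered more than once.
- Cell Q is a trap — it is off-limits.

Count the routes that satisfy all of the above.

A right/down-only route from A to U makes exactly 2 down-moves and 5 right-moves in some order.
With no other constraints that would be C(7,2) = 21 routes.
Subtract routes through each blocked cell (inclusion–exclusion for overlaps): − through Q: 6 → 15.
That gives 15 routes.

15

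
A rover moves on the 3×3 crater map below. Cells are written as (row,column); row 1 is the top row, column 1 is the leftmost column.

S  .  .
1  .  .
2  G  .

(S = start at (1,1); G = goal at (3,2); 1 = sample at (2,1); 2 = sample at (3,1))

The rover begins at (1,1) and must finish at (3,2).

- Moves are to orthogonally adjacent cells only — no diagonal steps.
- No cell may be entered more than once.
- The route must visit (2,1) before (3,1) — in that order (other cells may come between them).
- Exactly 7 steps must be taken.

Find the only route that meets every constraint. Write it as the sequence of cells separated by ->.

(1,1) -> (1,2) -> (1,3) -> (2,3) -> (2,2) -> (2,1) -> (3,1) -> (3,2)

The waypoints must appear in the order (2,1), (3,1), with no cell reused.
Route from (1,1): 2× right (reaching (1,3)), down to (2,3), 2× left (reaching (2,1)), down to (3,1), right to (3,2) — 7 moves in all.
Check: order respected (1 at step 5, 2 at step 6); 7 moves as required.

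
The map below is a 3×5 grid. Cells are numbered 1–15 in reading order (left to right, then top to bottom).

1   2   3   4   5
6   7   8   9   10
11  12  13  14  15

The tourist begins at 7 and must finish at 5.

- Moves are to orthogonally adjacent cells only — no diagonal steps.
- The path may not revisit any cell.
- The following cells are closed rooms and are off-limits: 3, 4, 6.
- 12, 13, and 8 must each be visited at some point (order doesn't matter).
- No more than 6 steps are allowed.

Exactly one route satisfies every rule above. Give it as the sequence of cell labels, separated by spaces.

7 12 13 8 9 10 5

The 6-move cap with required stops at 12, 13, 8 leaves no slack for detours.
Route from 7: down 1 to 12, right 1 to 13, up 1 to 8, right 2 to 10, up 1 to 5 — 6 moves in all.
Check: all required cells visited; 6 ≤ 6 moves.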